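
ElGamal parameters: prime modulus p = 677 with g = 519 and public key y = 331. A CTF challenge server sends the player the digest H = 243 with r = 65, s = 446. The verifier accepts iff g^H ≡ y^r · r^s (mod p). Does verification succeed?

Left side g^H mod p:
519^2 = 269361 ≡ 592
519^4 ≡ 592^2 = 350464 ≡ 455
519^8 ≡ 455^2 = 207025 ≡ 540
519^16 ≡ 540^2 = 291600 ≡ 490
519^32 ≡ 490^2 = 240100 ≡ 442
519^64 ≡ 442^2 = 195364 ≡ 388
519^128 ≡ 388^2 = 150544 ≡ 250
243 = 128 + 64 + 32 + 16 + 2 + 1, so 519^243 ≡ 250·388·442·490·592·519 ≡ 366 (mod 677)
Right side y^r · r^s mod p:
331^2 = 109561 ≡ 564
331^4 ≡ 564^2 = 318096 ≡ 583
331^8 ≡ 583^2 = 339889 ≡ 35
331^16 ≡ 35^2 = 1225 ≡ 548
331^32 ≡ 548^2 = 300304 ≡ 393
331^64 ≡ 393^2 = 154449 ≡ 93
65 = 64 + 1, so 331^65 ≡ 93·331 ≡ 318 (mod 677)
65^2 = 4225 ≡ 163
65^4 ≡ 163^2 = 26569 ≡ 166
65^8 ≡ 166^2 = 27556 ≡ 476
65^16 ≡ 476^2 = 226576 ≡ 458
65^32 ≡ 458^2 = 209764 ≡ 571
65^64 ≡ 571^2 = 326041 ≡ 404
65^128 ≡ 404^2 = 163216 ≡ 59
65^256 ≡ 59^2 = 3481 ≡ 96
446 = 256 + 128 + 32 + 16 + 8 + 4 + 2, so 65^446 ≡ 96·59·571·458·476·166·163 ≡ 461 (mod 677)
318·461 = 146598 ≡ 366 (mod 677)
366 ≡ 366 (mod 677), so the signature is genuine.

passes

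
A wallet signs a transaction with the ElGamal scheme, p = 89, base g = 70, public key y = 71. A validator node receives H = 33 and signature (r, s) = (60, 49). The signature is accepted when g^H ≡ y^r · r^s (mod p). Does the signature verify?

verifies

Left side g^H mod p:
Squares mod 89: 70^1≡70, 70^2≡5, 70^4≡25, 70^8≡2, 70^16≡4, 70^32≡16
33 = 32 + 1, so 70^33 ≡ 16·70 ≡ 52 (mod 89)
Right side y^r · r^s mod p:
Squares mod 89: 71^1≡71, 71^2≡57, 71^4≡45, 71^8≡67, 71^16≡39, 71^32≡8
60 = 32 + 16 + 8 + 4, so 71^60 ≡ 8·39·67·45 ≡ 39 (mod 89)
Squares mod 89: 60^1≡60, 60^2≡40, 60^4≡87, 60^8≡4, 60^16≡16, 60^32≡78
49 = 32 + 16 + 1, so 60^49 ≡ 78·16·60 ≡ 31 (mod 89)
39·31 = 1209 ≡ 52 (mod 89)
52 ≡ 52 (mod 89), so the signature is genuine.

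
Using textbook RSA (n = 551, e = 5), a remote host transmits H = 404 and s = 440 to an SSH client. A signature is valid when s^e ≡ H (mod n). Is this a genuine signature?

Squares mod 551: s^1≡440, s^2≡199, s^4≡480
5 = 4 + 1, so s^5 ≡ 480·440 ≡ 167 (mod 551)
s^5 mod 551 = 167, but H = 404.

forged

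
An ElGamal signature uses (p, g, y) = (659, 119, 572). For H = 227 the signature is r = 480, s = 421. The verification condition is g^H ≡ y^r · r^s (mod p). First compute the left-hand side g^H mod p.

119^2 = 14161 ≡ 322
119^4 ≡ 322^2 = 103684 ≡ 221
119^8 ≡ 221^2 = 48841 ≡ 75
119^16 ≡ 75^2 = 5625 ≡ 353
119^32 ≡ 353^2 = 124609 ≡ 58
119^64 ≡ 58^2 = 3364 ≡ 69
119^128 ≡ 69^2 = 4761 ≡ 148
227 = 128 + 64 + 32 + 2 + 1, so 119^227 ≡ 148·69·58·322·119 ≡ 578 (mod 659)

578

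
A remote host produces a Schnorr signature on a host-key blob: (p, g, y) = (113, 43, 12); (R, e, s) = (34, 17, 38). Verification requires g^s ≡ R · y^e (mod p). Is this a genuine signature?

genuine

g^s mod p:
43^2 = 1849 ≡ 41
43^4 ≡ 41^2 = 1681 ≡ 99
43^8 ≡ 99^2 = 9801 ≡ 83
43^16 ≡ 83^2 = 6889 ≡ 109
43^32 ≡ 109^2 = 11881 ≡ 16
38 = 32 + 4 + 2, so 43^38 ≡ 16·99·41 ≡ 82 (mod 113)
R · y^e mod p:
12^2 = 144 ≡ 31
12^4 ≡ 31^2 = 961 ≡ 57
12^8 ≡ 57^2 = 3249 ≡ 85
12^16 ≡ 85^2 = 7225 ≡ 106
17 = 16 + 1, so 12^17 ≡ 106·12 ≡ 29 (mod 113)
34·29 = 986 ≡ 82 (mod 113)
82 ≡ 82 (mod 113); signature holds.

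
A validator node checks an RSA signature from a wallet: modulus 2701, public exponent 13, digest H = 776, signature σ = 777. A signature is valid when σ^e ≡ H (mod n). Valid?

Squares mod 2701: σ^1≡777, σ^2≡1406, σ^4≡2405, σ^8≡1184
13 = 8 + 4 + 1, so σ^13 ≡ 1184·2405·777 ≡ 1591 (mod 2701)
1591 ≠ 776, so verification fails.

no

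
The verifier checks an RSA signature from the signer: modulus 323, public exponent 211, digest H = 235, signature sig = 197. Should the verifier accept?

sig^2 ≡ 197^2 = 38809 ≡ 49
sig^4 ≡ 49^2 = 2401 ≡ 140
sig^8 ≡ 140^2 = 19600 ≡ 220
sig^16 ≡ 220^2 = 48400 ≡ 273
sig^32 ≡ 273^2 = 74529 ≡ 239
sig^64 ≡ 239^2 = 57121 ≡ 273
sig^128 ≡ 273^2 = 74529 ≡ 239
211 = 128 + 64 + 16 + 2 + 1, so sig^211 ≡ 239·273·273·49·197 ≡ 235 (mod 323)
sig^211 mod 323 = 235 matches H.

accept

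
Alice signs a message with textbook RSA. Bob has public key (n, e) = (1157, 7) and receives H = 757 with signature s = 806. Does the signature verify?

s^2 ≡ 806^2 = 649636 ≡ 559
s^4 ≡ 559^2 = 312481 ≡ 91
7 = 4 + 2 + 1, so s^7 ≡ 91·559·806 ≡ 962 (mod 1157)
The recovered value 962 does not match the digest 757.

does not verify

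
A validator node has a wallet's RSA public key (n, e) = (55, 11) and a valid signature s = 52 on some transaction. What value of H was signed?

s^2 ≡ 52^2 = 2704 ≡ 9
s^4 ≡ 9^2 = 81 ≡ 26
s^8 ≡ 26^2 = 676 ≡ 16
11 = 8 + 2 + 1, so s^11 ≡ 16·9·52 ≡ 8 (mod 55)

8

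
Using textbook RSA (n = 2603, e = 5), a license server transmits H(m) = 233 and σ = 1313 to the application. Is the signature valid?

σ^2 ≡ 1313^2 = 1723969 ≡ 783
σ^4 ≡ 783^2 = 613089 ≡ 1384
5 = 4 + 1, so σ^5 ≡ 1384·1313 ≡ 298 (mod 2603)
298 ≠ 233, so verification fails.

invalid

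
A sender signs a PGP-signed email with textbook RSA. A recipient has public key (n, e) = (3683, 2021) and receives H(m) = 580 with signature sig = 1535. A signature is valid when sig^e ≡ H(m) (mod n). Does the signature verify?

does not verify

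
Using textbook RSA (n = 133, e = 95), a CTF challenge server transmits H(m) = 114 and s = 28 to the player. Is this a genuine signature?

forged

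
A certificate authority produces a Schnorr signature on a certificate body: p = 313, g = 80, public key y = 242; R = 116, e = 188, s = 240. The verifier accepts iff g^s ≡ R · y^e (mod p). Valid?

no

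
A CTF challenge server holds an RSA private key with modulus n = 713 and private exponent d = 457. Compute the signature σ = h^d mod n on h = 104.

354

h^2 ≡ 104^2 = 10816 ≡ 121
h^4 ≡ 121^2 = 14641 ≡ 381
h^8 ≡ 381^2 = 145161 ≡ 422
h^16 ≡ 422^2 = 178084 ≡ 547
h^32 ≡ 547^2 = 299209 ≡ 462
h^64 ≡ 462^2 = 213444 ≡ 257
h^128 ≡ 257^2 = 66049 ≡ 453
h^256 ≡ 453^2 = 205209 ≡ 578
457 = 256 + 128 + 64 + 8 + 1, so h^457 ≡ 578·453·257·422·104 ≡ 354 (mod 713)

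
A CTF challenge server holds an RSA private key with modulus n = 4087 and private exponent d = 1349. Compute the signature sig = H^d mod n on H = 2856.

H^1349 mod 4087 = 1331

1331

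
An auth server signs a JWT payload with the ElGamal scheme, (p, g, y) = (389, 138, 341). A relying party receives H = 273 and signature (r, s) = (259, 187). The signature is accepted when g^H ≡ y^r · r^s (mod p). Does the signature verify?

does not verify

Left side g^H mod p:
Squares mod 389: 138^1≡138, 138^2≡372, 138^4≡289, 138^8≡275, 138^16≡159, 138^32≡385, 138^64≡16, 138^128≡256, 138^256≡184
273 = 256 + 16 + 1, so 138^273 ≡ 184·159·138 ≡ 286 (mod 389)
Right side y^r · r^s mod p:
Squares mod 389: 341^1≡341, 341^2≡359, 341^4≡122, 341^8≡102, 341^16≡290, 341^32≡76, 341^64≡330, 341^128≡369, 341^256≡11
259 = 256 + 2 + 1, so 341^259 ≡ 11·359·341 ≡ 280 (mod 389)
Squares mod 389: 259^1≡259, 259^2≡173, 259^4≡365, 259^8≡187, 259^16≡348, 259^32≡125, 259^64≡65, 259^128≡335
187 = 128 + 32 + 16 + 8 + 2 + 1, so 259^187 ≡ 335·125·348·187·173·259 ≡ 242 (mod 389)
280·242 = 67760 ≡ 74 (mod 389)
286 ≠ 74, so verification fails.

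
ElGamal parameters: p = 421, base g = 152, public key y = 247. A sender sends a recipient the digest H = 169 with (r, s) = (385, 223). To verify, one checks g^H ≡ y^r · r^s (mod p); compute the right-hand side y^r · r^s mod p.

Squares mod 421: 247^1≡247, 247^2≡385, 247^4≡33, 247^8≡247, 247^16≡385, 247^32≡33, 247^64≡247, 247^128≡385, 247^256≡33
385 = 256 + 128 + 1, so 247^385 ≡ 33·385·247 ≡ 1 (mod 421)
Squares mod 421: 385^1≡385, 385^2≡33, 385^4≡247, 385^8≡385, 385^16≡33, 385^32≡247, 385^64≡385, 385^128≡33
223 = 128 + 64 + 16 + 8 + 4 + 2 + 1, so 385^223 ≡ 33·385·33·385·247·33·385 ≡ 152 (mod 421)
y^r · r^s ≡ 1·152 = 152 ≡ 152 (mod 421)

152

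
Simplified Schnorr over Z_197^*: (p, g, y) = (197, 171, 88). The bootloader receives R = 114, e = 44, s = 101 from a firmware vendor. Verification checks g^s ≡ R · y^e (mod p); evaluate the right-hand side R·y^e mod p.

154

Squares mod 197: 88^1≡88, 88^2≡61, 88^4≡175, 88^8≡90, 88^16≡23, 88^32≡135
44 = 32 + 8 + 4, so 88^44 ≡ 135·90·175 ≡ 29 (mod 197)
R · y^e ≡ 114·29 = 3306 ≡ 154 (mod 197)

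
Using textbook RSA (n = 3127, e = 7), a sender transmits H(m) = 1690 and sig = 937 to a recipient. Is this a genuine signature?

genuine

Squares mod 3127: sig^1≡937, sig^2≡2409, sig^4≡2696
7 = 4 + 2 + 1, so sig^7 ≡ 2696·2409·937 ≡ 1690 (mod 3127)
1690 = H(m), so the signature checks out.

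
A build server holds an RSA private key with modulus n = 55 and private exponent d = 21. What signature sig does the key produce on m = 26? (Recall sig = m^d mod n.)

26

m^2 ≡ 26^2 = 676 ≡ 16
m^4 ≡ 16^2 = 256 ≡ 36
m^8 ≡ 36^2 = 1296 ≡ 31
m^16 ≡ 31^2 = 961 ≡ 26
21 = 16 + 4 + 1, so m^21 ≡ 26·36·26 ≡ 26 (mod 55)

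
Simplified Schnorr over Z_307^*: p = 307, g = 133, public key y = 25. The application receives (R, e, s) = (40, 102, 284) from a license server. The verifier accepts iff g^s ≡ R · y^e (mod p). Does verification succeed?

passes

g^s mod p:
133^2 = 17689 ≡ 190
133^4 ≡ 190^2 = 36100 ≡ 181
133^8 ≡ 181^2 = 32761 ≡ 219
133^16 ≡ 219^2 = 47961 ≡ 69
133^32 ≡ 69^2 = 4761 ≡ 156
133^64 ≡ 156^2 = 24336 ≡ 83
133^128 ≡ 83^2 = 6889 ≡ 135
133^256 ≡ 135^2 = 18225 ≡ 112
284 = 256 + 16 + 8 + 4, so 133^284 ≡ 112·69·219·181 ≡ 66 (mod 307)
R · y^e mod p:
25^2 = 625 ≡ 11
25^4 ≡ 11^2 = 121
25^8 ≡ 121^2 = 14641 ≡ 212
25^16 ≡ 212^2 = 44944 ≡ 122
25^32 ≡ 122^2 = 14884 ≡ 148
25^64 ≡ 148^2 = 21904 ≡ 107
102 = 64 + 32 + 4 + 2, so 25^102 ≡ 107·148·121·11 ≡ 17 (mod 307)
40·17 = 680 ≡ 66 (mod 307)
66 ≡ 66 (mod 307); signature holds.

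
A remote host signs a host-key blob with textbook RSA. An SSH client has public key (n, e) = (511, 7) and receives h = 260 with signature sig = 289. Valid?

Squares mod 511: sig^1≡289, sig^2≡228, sig^4≡373
7 = 4 + 2 + 1, so sig^7 ≡ 373·228·289 ≡ 149 (mod 511)
The recovered value 149 does not match the digest 260.

no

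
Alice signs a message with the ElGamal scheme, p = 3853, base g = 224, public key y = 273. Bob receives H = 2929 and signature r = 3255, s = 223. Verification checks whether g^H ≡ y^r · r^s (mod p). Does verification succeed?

Left side g^H mod p:
224^2929 mod 3853 = 3119
Right side y^r · r^s mod p:
273^3255 mod 3853 = 3457
3255^223 mod 3853 = 1908
3457·1908 = 6595956 ≡ 3473 (mod 3853)
3119 ≠ 3473, so verification fails.

fails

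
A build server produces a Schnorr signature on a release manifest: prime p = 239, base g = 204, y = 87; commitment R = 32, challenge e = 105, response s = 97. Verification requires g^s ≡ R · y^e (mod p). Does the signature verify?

g^s mod p:
Squares mod 239: 204^1≡204, 204^2≡30, 204^4≡183, 204^8≡29, 204^16≡124, 204^32≡80, 204^64≡186
97 = 64 + 32 + 1, so 204^97 ≡ 186·80·204 ≡ 220 (mod 239)
R · y^e mod p:
Squares mod 239: 87^1≡87, 87^2≡160, 87^4≡27, 87^8≡12, 87^16≡144, 87^32≡182, 87^64≡142
105 = 64 + 32 + 8 + 1, so 87^105 ≡ 142·182·12·87 ≡ 187 (mod 239)
32·187 = 5984 ≡ 9 (mod 239)
220 ≠ 9; the check fails.

does not verify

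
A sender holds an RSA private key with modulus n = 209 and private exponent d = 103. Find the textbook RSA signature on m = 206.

138

m^2 ≡ 206^2 = 42436 ≡ 9
m^4 ≡ 9^2 = 81
m^8 ≡ 81^2 = 6561 ≡ 82
m^16 ≡ 82^2 = 6724 ≡ 36
m^32 ≡ 36^2 = 1296 ≡ 42
m^64 ≡ 42^2 = 1764 ≡ 92
103 = 64 + 32 + 4 + 2 + 1, so m^103 ≡ 92·42·81·9·206 ≡ 138 (mod 209)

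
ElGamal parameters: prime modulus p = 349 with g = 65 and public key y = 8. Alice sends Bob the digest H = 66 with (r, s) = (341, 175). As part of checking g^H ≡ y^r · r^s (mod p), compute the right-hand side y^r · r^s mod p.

Squares mod 349: 8^1≡8, 8^2≡64, 8^4≡257, 8^8≡88, 8^16≡66, 8^32≡168, 8^64≡304, 8^128≡280, 8^256≡224
341 = 256 + 64 + 16 + 4 + 1, so 8^341 ≡ 224·304·66·257·8 ≡ 127 (mod 349)
Squares mod 349: 341^1≡341, 341^2≡64, 341^4≡257, 341^8≡88, 341^16≡66, 341^32≡168, 341^64≡304, 341^128≡280
175 = 128 + 32 + 8 + 4 + 2 + 1, so 341^175 ≡ 280·168·88·257·64·341 ≡ 8 (mod 349)
y^r · r^s ≡ 127·8 = 1016 ≡ 318 (mod 349)

318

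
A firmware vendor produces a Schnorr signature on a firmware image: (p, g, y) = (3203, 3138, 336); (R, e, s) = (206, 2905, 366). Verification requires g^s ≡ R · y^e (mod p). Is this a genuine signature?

g^s mod p:
3138^2 = 9847044 ≡ 1022
3138^4 ≡ 1022^2 = 1044484 ≡ 306
3138^8 ≡ 306^2 = 93636 ≡ 749
3138^16 ≡ 749^2 = 561001 ≡ 476
3138^32 ≡ 476^2 = 226576 ≡ 2366
3138^64 ≡ 2366^2 = 5597956 ≡ 2315
3138^128 ≡ 2315^2 = 5359225 ≡ 606
3138^256 ≡ 606^2 = 367236 ≡ 2094
366 = 256 + 64 + 32 + 8 + 4 + 2, so 3138^366 ≡ 2094·2315·2366·749·306·1022 ≡ 1600 (mod 3203)
R · y^e mod p:
336^2 = 112896 ≡ 791
336^4 ≡ 791^2 = 625681 ≡ 1096
336^8 ≡ 1096^2 = 1201216 ≡ 91
336^16 ≡ 91^2 = 8281 ≡ 1875
336^32 ≡ 1875^2 = 3515625 ≡ 1934
336^64 ≡ 1934^2 = 3740356 ≡ 2455
336^128 ≡ 2455^2 = 6027025 ≡ 2182
336^256 ≡ 2182^2 = 4761124 ≡ 1466
336^512 ≡ 1466^2 = 2149156 ≡ 3146
336^1024 ≡ 3146^2 = 9897316 ≡ 46
336^2048 ≡ 46^2 = 2116
2905 = 2048 + 512 + 256 + 64 + 16 + 8 + 1, so 336^2905 ≡ 2116·3146·1466·2455·1875·91·336 ≡ 723 (mod 3203)
206·723 = 148938 ≡ 1600 (mod 3203)
1600 ≡ 1600 (mod 3203); signature holds.

genuine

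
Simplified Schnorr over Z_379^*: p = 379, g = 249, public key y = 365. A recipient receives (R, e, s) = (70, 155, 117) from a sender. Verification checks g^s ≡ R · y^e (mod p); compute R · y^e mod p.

354

365^2 = 133225 ≡ 196
365^4 ≡ 196^2 = 38416 ≡ 137
365^8 ≡ 137^2 = 18769 ≡ 198
365^16 ≡ 198^2 = 39204 ≡ 167
365^32 ≡ 167^2 = 27889 ≡ 222
365^64 ≡ 222^2 = 49284 ≡ 14
365^128 ≡ 14^2 = 196
155 = 128 + 16 + 8 + 2 + 1, so 365^155 ≡ 196·167·198·196·365 ≡ 135 (mod 379)
R · y^e ≡ 70·135 = 9450 ≡ 354 (mod 379)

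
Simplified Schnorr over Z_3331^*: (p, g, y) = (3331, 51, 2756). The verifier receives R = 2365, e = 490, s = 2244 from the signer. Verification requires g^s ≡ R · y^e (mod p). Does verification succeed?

fails

g^s mod p:
Squares mod 3331: 51^1≡51, 51^2≡2601, 51^4≡3271, 51^8≡269, 51^16≡2410, 51^32≡2167, 51^64≡2510, 51^128≡1179, 51^256≡1014, 51^512≡2248, 51^1024≡377, 51^2048≡2227
2244 = 2048 + 128 + 64 + 4, so 51^2244 ≡ 2227·1179·2510·3271 ≡ 2076 (mod 3331)
R · y^e mod p:
Squares mod 3331: 2756^1≡2756, 2756^2≡856, 2756^4≡3247, 2756^8≡394, 2756^16≡2010, 2756^32≡2928, 2756^64≡2521, 2756^128≡3224, 2756^256≡1456
490 = 256 + 128 + 64 + 32 + 8 + 2, so 2756^490 ≡ 1456·3224·2521·2928·394·856 ≡ 1801 (mod 3331)
2365·1801 = 4259365 ≡ 2347 (mod 3331)
2076 ≠ 2347; the check fails.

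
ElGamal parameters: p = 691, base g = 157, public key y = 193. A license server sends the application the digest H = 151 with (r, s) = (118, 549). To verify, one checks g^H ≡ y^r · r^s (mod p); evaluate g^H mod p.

77

157^2 = 24649 ≡ 464
157^4 ≡ 464^2 = 215296 ≡ 395
157^8 ≡ 395^2 = 156025 ≡ 550
157^16 ≡ 550^2 = 302500 ≡ 533
157^32 ≡ 533^2 = 284089 ≡ 88
157^64 ≡ 88^2 = 7744 ≡ 143
157^128 ≡ 143^2 = 20449 ≡ 410
151 = 128 + 16 + 4 + 2 + 1, so 157^151 ≡ 410·533·395·464·157 ≡ 77 (mod 691)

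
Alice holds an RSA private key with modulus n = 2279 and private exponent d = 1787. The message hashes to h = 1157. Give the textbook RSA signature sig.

h^1787 mod 2279 = 328

328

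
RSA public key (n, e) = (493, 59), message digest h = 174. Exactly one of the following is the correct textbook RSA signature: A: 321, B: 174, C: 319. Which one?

C

Candidate A: Squares mod 493: 321^1≡321, 321^2≡4, 321^4≡16, 321^8≡256, 321^16≡460, 321^32≡103; 59 = 32 + 16 + 8 + 2 + 1, so 321^59 ≡ 103·460·256·4·321 ≡ 298 (mod 493)
Candidate B: Squares mod 493: 174^1≡174, 174^2≡203, 174^4≡290, 174^8≡290, 174^16≡290, 174^32≡290; 59 = 32 + 16 + 8 + 2 + 1, so 174^59 ≡ 290·290·290·203·174 ≡ 319 (mod 493)
Candidate C: Squares mod 493: 319^1≡319, 319^2≡203, 319^4≡290, 319^8≡290, 319^16≡290, 319^32≡290; 59 = 32 + 16 + 8 + 2 + 1, so 319^59 ≡ 290·290·290·203·319 ≡ 174 (mod 493)
  → matches h = 174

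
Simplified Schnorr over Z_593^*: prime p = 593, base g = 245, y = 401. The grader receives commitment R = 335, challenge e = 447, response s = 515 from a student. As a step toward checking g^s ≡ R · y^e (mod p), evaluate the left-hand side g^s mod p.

80

245^2 = 60025 ≡ 132
245^4 ≡ 132^2 = 17424 ≡ 227
245^8 ≡ 227^2 = 51529 ≡ 531
245^16 ≡ 531^2 = 281961 ≡ 286
245^32 ≡ 286^2 = 81796 ≡ 555
245^64 ≡ 555^2 = 308025 ≡ 258
245^128 ≡ 258^2 = 66564 ≡ 148
245^256 ≡ 148^2 = 21904 ≡ 556
245^512 ≡ 556^2 = 309136 ≡ 183
515 = 512 + 2 + 1, so 245^515 ≡ 183·132·245 ≡ 80 (mod 593)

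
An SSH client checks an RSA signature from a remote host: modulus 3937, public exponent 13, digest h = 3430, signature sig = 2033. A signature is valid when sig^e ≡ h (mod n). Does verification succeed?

passes

sig^13 mod 3937 = 3430
Since 3430 equals the digest 3430, verification succeeds.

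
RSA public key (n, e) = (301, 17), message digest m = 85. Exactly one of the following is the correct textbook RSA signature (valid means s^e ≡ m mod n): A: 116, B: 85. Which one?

B

Candidate A: 116^2 = 13456 ≡ 212; 116^4 ≡ 212^2 = 44944 ≡ 95; 116^8 ≡ 95^2 = 9025 ≡ 296; 116^16 ≡ 296^2 = 87616 ≡ 25; 17 = 16 + 1, so 116^17 ≡ 25·116 ≡ 191 (mod 301)
Candidate B: 85^2 = 7225 ≡ 1; 85^4 ≡ 1^2 = 1; 85^8 ≡ 1^2 = 1; 85^16 ≡ 1^2 = 1; 17 = 16 + 1, so 85^17 ≡ 1·85 ≡ 85 (mod 301)
  → matches m = 85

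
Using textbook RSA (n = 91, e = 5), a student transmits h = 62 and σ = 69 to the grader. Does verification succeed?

passes

Squares mod 91: σ^1≡69, σ^2≡29, σ^4≡22
5 = 4 + 1, so σ^5 ≡ 22·69 ≡ 62 (mod 91)
Since 62 equals the digest 62, verification succeeds.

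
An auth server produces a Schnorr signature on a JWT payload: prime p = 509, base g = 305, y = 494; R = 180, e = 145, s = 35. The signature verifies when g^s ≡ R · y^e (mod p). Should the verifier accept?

reject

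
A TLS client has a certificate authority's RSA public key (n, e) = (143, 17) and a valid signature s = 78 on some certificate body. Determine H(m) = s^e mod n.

78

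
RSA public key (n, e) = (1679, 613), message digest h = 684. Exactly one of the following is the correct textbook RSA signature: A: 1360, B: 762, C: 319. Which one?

Candidate A: Squares mod 1679: 1360^1≡1360, 1360^2≡1021, 1360^4≡1461, 1360^8≡512, 1360^16≡220, 1360^32≡1388, 1360^64≡731, 1360^128≡439, 1360^256≡1315, 1360^512≡1534; 613 = 512 + 64 + 32 + 4 + 1, so 1360^613 ≡ 1534·731·1388·1461·1360 ≡ 995 (mod 1679)
Candidate B: Squares mod 1679: 762^1≡762, 762^2≡1389, 762^4≡150, 762^8≡673, 762^16≡1278, 762^32≡1296, 762^64≡616, 762^128≡2, 762^256≡4, 762^512≡16; 613 = 512 + 64 + 32 + 4 + 1, so 762^613 ≡ 16·616·1296·150·762 ≡ 397 (mod 1679)
Candidate C: Squares mod 1679: 319^1≡319, 319^2≡1021, 319^4≡1461, 319^8≡512, 319^16≡220, 319^32≡1388, 319^64≡731, 319^128≡439, 319^256≡1315, 319^512≡1534; 613 = 512 + 64 + 32 + 4 + 1, so 319^613 ≡ 1534·731·1388·1461·319 ≡ 684 (mod 1679)
  → matches h = 684

C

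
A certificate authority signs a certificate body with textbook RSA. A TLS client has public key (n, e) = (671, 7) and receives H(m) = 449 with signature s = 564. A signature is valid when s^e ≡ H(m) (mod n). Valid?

yes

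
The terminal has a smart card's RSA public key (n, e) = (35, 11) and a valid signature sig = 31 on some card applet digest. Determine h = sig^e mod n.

26

Squares mod 35: sig^1≡31, sig^2≡16, sig^4≡11, sig^8≡16
11 = 8 + 2 + 1, so sig^11 ≡ 16·16·31 ≡ 26 (mod 35)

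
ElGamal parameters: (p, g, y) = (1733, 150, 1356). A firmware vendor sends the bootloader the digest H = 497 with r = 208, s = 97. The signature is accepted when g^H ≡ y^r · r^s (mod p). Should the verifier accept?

accept

Left side g^H mod p:
150^497 mod 1733 = 1258
Right side y^r · r^s mod p:
1356^208 mod 1733 = 1454
208^97 mod 1733 = 921
1454·921 = 1339134 ≡ 1258 (mod 1733)
1258 ≡ 1258 (mod 1733), so the signature is genuine.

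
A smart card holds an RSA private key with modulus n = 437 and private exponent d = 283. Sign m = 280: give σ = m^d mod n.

m^2 ≡ 280^2 = 78400 ≡ 177
m^4 ≡ 177^2 = 31329 ≡ 302
m^8 ≡ 302^2 = 91204 ≡ 308
m^16 ≡ 308^2 = 94864 ≡ 35
m^32 ≡ 35^2 = 1225 ≡ 351
m^64 ≡ 351^2 = 123201 ≡ 404
m^128 ≡ 404^2 = 163216 ≡ 215
m^256 ≡ 215^2 = 46225 ≡ 340
283 = 256 + 16 + 8 + 2 + 1, so m^283 ≡ 340·35·308·177·280 ≡ 78 (mod 437)

78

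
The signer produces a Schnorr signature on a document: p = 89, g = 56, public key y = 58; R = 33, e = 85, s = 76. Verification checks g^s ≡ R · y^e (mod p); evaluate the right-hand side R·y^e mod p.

57

Squares mod 89: 58^1≡58, 58^2≡71, 58^4≡57, 58^8≡45, 58^16≡67, 58^32≡39, 58^64≡8
85 = 64 + 16 + 4 + 1, so 58^85 ≡ 8·67·57·58 ≡ 26 (mod 89)
R · y^e ≡ 33·26 = 858 ≡ 57 (mod 89)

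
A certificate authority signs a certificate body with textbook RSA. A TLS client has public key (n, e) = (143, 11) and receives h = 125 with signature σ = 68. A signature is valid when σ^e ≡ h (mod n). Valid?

no

σ^11 mod 143 = 35
35 ≠ 125, so verification fails.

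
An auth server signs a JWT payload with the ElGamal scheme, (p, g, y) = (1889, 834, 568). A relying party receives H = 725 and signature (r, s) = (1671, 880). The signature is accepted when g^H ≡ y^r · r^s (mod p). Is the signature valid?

Left side g^H mod p:
834^2 = 695556 ≡ 404
834^4 ≡ 404^2 = 163216 ≡ 762
834^8 ≡ 762^2 = 580644 ≡ 721
834^16 ≡ 721^2 = 519841 ≡ 366
834^32 ≡ 366^2 = 133956 ≡ 1726
834^64 ≡ 1726^2 = 2979076 ≡ 123
834^128 ≡ 123^2 = 15129 ≡ 17
834^256 ≡ 17^2 = 289
834^512 ≡ 289^2 = 83521 ≡ 405
725 = 512 + 128 + 64 + 16 + 4 + 1, so 834^725 ≡ 405·17·123·366·762·834 ≡ 710 (mod 1889)
Right side y^r · r^s mod p:
568^2 = 322624 ≡ 1494
568^4 ≡ 1494^2 = 2232036 ≡ 1127
568^8 ≡ 1127^2 = 1270129 ≡ 721
568^16 ≡ 721^2 = 519841 ≡ 366
568^32 ≡ 366^2 = 133956 ≡ 1726
568^64 ≡ 1726^2 = 2979076 ≡ 123
568^128 ≡ 123^2 = 15129 ≡ 17
568^256 ≡ 17^2 = 289
568^512 ≡ 289^2 = 83521 ≡ 405
568^1024 ≡ 405^2 = 164025 ≡ 1571
1671 = 1024 + 512 + 128 + 4 + 2 + 1, so 568^1671 ≡ 1571·405·17·1127·1494·568 ≡ 1812 (mod 1889)
1671^2 = 2792241 ≡ 299
1671^4 ≡ 299^2 = 89401 ≡ 618
1671^8 ≡ 618^2 = 381924 ≡ 346
1671^16 ≡ 346^2 = 119716 ≡ 709
1671^32 ≡ 709^2 = 502681 ≡ 207
1671^64 ≡ 207^2 = 42849 ≡ 1291
1671^128 ≡ 1291^2 = 1666681 ≡ 583
1671^256 ≡ 583^2 = 339889 ≡ 1758
1671^512 ≡ 1758^2 = 3090564 ≡ 160
880 = 512 + 256 + 64 + 32 + 16, so 1671^880 ≡ 160·1758·1291·207·709 ≡ 1551 (mod 1889)
1812·1551 = 2810412 ≡ 1469 (mod 1889)
710 ≠ 1469, so verification fails.

invalid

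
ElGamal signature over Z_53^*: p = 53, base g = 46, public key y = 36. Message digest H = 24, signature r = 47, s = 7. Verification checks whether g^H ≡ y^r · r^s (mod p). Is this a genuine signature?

genuine

Left side g^H mod p:
46^2 = 2116 ≡ 49
46^4 ≡ 49^2 = 2401 ≡ 16
46^8 ≡ 16^2 = 256 ≡ 44
46^16 ≡ 44^2 = 1936 ≡ 28
24 = 16 + 8, so 46^24 ≡ 28·44 ≡ 13 (mod 53)
Right side y^r · r^s mod p:
36^2 = 1296 ≡ 24
36^4 ≡ 24^2 = 576 ≡ 46
36^8 ≡ 46^2 = 2116 ≡ 49
36^16 ≡ 49^2 = 2401 ≡ 16
36^32 ≡ 16^2 = 256 ≡ 44
47 = 32 + 8 + 4 + 2 + 1, so 36^47 ≡ 44·49·46·24·36 ≡ 49 (mod 53)
47^2 = 2209 ≡ 36
47^4 ≡ 36^2 = 1296 ≡ 24
7 = 4 + 2 + 1, so 47^7 ≡ 24·36·47 ≡ 10 (mod 53)
49·10 = 490 ≡ 13 (mod 53)
13 ≡ 13 (mod 53), so the signature is genuine.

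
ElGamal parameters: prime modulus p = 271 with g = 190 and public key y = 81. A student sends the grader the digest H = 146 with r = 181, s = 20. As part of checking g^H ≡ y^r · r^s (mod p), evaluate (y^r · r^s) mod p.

90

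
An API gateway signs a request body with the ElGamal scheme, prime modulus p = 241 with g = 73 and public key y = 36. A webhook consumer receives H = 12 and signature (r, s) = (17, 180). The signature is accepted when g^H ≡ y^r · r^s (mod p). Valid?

Left side g^H mod p:
Squares mod 241: 73^1≡73, 73^2≡27, 73^4≡6, 73^8≡36
12 = 8 + 4, so 73^12 ≡ 36·6 ≡ 216 (mod 241)
Right side y^r · r^s mod p:
Squares mod 241: 36^1≡36, 36^2≡91, 36^4≡87, 36^8≡98, 36^16≡205
17 = 16 + 1, so 36^17 ≡ 205·36 ≡ 150 (mod 241)
Squares mod 241: 17^1≡17, 17^2≡48, 17^4≡135, 17^8≡150, 17^16≡87, 17^32≡98, 17^64≡205, 17^128≡91
180 = 128 + 32 + 16 + 4, so 17^180 ≡ 91·98·87·135 ≡ 177 (mod 241)
150·177 = 26550 ≡ 40 (mod 241)
216 ≠ 40, so verification fails.

no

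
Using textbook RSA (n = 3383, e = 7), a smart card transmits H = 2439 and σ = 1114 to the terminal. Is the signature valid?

invalid

σ^2 ≡ 1114^2 = 1240996 ≡ 2818
σ^4 ≡ 2818^2 = 7941124 ≡ 1223
7 = 4 + 2 + 1, so σ^7 ≡ 1223·2818·1114 ≡ 2773 (mod 3383)
σ^7 mod 3383 = 2773, but H = 2439.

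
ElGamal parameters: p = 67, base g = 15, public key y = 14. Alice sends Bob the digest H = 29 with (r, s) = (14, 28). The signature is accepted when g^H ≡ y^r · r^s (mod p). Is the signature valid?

invalid

Left side g^H mod p:
Squares mod 67: 15^1≡15, 15^2≡24, 15^4≡40, 15^8≡59, 15^16≡64
29 = 16 + 8 + 4 + 1, so 15^29 ≡ 64·59·40·15 ≡ 62 (mod 67)
Right side y^r · r^s mod p:
Squares mod 67: 14^1≡14, 14^2≡62, 14^4≡25, 14^8≡22
14 = 8 + 4 + 2, so 14^14 ≡ 22·25·62 ≡ 64 (mod 67)
Squares mod 67: 14^1≡14, 14^2≡62, 14^4≡25, 14^8≡22, 14^16≡15
28 = 16 + 8 + 4, so 14^28 ≡ 15·22·25 ≡ 9 (mod 67)
64·9 = 576 ≡ 40 (mod 67)
62 ≠ 40, so verification fails.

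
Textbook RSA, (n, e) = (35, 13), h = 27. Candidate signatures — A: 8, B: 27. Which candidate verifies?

Candidate A: 8^2 = 64 ≡ 29; 8^4 ≡ 29^2 = 841 ≡ 1; 8^8 ≡ 1^2 = 1; 13 = 8 + 4 + 1, so 8^13 ≡ 1·1·8 ≡ 8 (mod 35)
Candidate B: 27^2 = 729 ≡ 29; 27^4 ≡ 29^2 = 841 ≡ 1; 27^8 ≡ 1^2 = 1; 13 = 8 + 4 + 1, so 27^13 ≡ 1·1·27 ≡ 27 (mod 35)
  → matches h = 27

B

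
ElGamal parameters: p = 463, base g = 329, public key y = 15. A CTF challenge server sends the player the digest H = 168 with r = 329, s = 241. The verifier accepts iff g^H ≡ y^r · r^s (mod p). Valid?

no

Left side g^H mod p:
Squares mod 463: 329^1≡329, 329^2≡362, 329^4≡15, 329^8≡225, 329^16≡158, 329^32≡425, 329^64≡55, 329^128≡247
168 = 128 + 32 + 8, so 329^168 ≡ 247·425·225 ≡ 356 (mod 463)
Right side y^r · r^s mod p:
Squares mod 463: 15^1≡15, 15^2≡225, 15^4≡158, 15^8≡425, 15^16≡55, 15^32≡247, 15^64≡356, 15^128≡337, 15^256≡134
329 = 256 + 64 + 8 + 1, so 15^329 ≡ 134·356·425·15 ≡ 247 (mod 463)
Squares mod 463: 329^1≡329, 329^2≡362, 329^4≡15, 329^8≡225, 329^16≡158, 329^32≡425, 329^64≡55, 329^128≡247
241 = 128 + 64 + 32 + 16 + 1, so 329^241 ≡ 247·55·425·158·329 ≡ 38 (mod 463)
247·38 = 9386 ≡ 126 (mod 463)
356 ≠ 126, so verification fails.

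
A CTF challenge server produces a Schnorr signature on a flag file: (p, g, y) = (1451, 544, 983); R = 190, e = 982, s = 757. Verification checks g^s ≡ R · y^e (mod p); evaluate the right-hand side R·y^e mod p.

483

983^2 = 966289 ≡ 1374
983^4 ≡ 1374^2 = 1887876 ≡ 125
983^8 ≡ 125^2 = 15625 ≡ 1115
983^16 ≡ 1115^2 = 1243225 ≡ 1169
983^32 ≡ 1169^2 = 1366561 ≡ 1170
983^64 ≡ 1170^2 = 1368900 ≡ 607
983^128 ≡ 607^2 = 368449 ≡ 1346
983^256 ≡ 1346^2 = 1811716 ≡ 868
983^512 ≡ 868^2 = 753424 ≡ 355
982 = 512 + 256 + 128 + 64 + 16 + 4 + 2, so 983^982 ≡ 355·868·1346·607·1169·125·1374 ≡ 56 (mod 1451)
R · y^e ≡ 190·56 = 10640 ≡ 483 (mod 1451)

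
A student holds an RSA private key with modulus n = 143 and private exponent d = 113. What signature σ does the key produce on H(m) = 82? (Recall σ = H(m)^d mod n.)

(H(m))^2 ≡ 82^2 = 6724 ≡ 3
(H(m))^4 ≡ 3^2 = 9
(H(m))^8 ≡ 9^2 = 81
(H(m))^16 ≡ 81^2 = 6561 ≡ 126
(H(m))^32 ≡ 126^2 = 15876 ≡ 3
(H(m))^64 ≡ 3^2 = 9
113 = 64 + 32 + 16 + 1, so (H(m))^113 ≡ 9·3·126·82 ≡ 114 (mod 143)

114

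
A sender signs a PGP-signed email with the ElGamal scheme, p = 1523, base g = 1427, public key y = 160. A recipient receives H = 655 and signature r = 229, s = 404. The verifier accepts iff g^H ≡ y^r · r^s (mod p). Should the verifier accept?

accept

Left side g^H mod p:
1427^655 mod 1523 = 1364
Right side y^r · r^s mod p:
160^229 mod 1523 = 498
229^404 mod 1523 = 174
498·174 = 86652 ≡ 1364 (mod 1523)
1364 ≡ 1364 (mod 1523), so the signature is genuine.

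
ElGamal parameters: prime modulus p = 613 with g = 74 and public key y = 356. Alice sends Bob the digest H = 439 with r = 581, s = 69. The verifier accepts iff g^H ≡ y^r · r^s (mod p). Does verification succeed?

Left side g^H mod p:
74^2 = 5476 ≡ 572
74^4 ≡ 572^2 = 327184 ≡ 455
74^8 ≡ 455^2 = 207025 ≡ 444
74^16 ≡ 444^2 = 197136 ≡ 363
74^32 ≡ 363^2 = 131769 ≡ 587
74^64 ≡ 587^2 = 344569 ≡ 63
74^128 ≡ 63^2 = 3969 ≡ 291
74^256 ≡ 291^2 = 84681 ≡ 87
439 = 256 + 128 + 32 + 16 + 4 + 2 + 1, so 74^439 ≡ 87·291·587·363·455·572·74 ≡ 222 (mod 613)
Right side y^r · r^s mod p:
356^2 = 126736 ≡ 458
356^4 ≡ 458^2 = 209764 ≡ 118
356^8 ≡ 118^2 = 13924 ≡ 438
356^16 ≡ 438^2 = 191844 ≡ 588
356^32 ≡ 588^2 = 345744 ≡ 12
356^64 ≡ 12^2 = 144
356^128 ≡ 144^2 = 20736 ≡ 507
356^256 ≡ 507^2 = 257049 ≡ 202
356^512 ≡ 202^2 = 40804 ≡ 346
581 = 512 + 64 + 4 + 1, so 356^581 ≡ 346·144·118·356 ≡ 234 (mod 613)
581^2 = 337561 ≡ 411
581^4 ≡ 411^2 = 168921 ≡ 346
581^8 ≡ 346^2 = 119716 ≡ 181
581^16 ≡ 181^2 = 32761 ≡ 272
581^32 ≡ 272^2 = 73984 ≡ 424
581^64 ≡ 424^2 = 179776 ≡ 167
69 = 64 + 4 + 1, so 581^69 ≡ 167·346·581 ≡ 397 (mod 613)
234·397 = 92898 ≡ 335 (mod 613)
222 ≠ 335, so verification fails.

fails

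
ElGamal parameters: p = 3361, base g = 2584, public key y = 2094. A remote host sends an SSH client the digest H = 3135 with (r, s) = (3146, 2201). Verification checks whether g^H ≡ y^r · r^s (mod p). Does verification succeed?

Left side g^H mod p:
2584^2 = 6677056 ≡ 2110
2584^4 ≡ 2110^2 = 4452100 ≡ 2136
2584^8 ≡ 2136^2 = 4562496 ≡ 1619
2584^16 ≡ 1619^2 = 2621161 ≡ 2942
2584^32 ≡ 2942^2 = 8655364 ≡ 789
2584^64 ≡ 789^2 = 622521 ≡ 736
2584^128 ≡ 736^2 = 541696 ≡ 575
2584^256 ≡ 575^2 = 330625 ≡ 1247
2584^512 ≡ 1247^2 = 1555009 ≡ 2227
2584^1024 ≡ 2227^2 = 4959529 ≡ 2054
2584^2048 ≡ 2054^2 = 4218916 ≡ 861
3135 = 2048 + 1024 + 32 + 16 + 8 + 4 + 2 + 1, so 2584^3135 ≡ 861·2054·789·2942·1619·2136·2110·2584 ≡ 964 (mod 3361)
Right side y^r · r^s mod p:
2094^2 = 4384836 ≡ 2092
2094^4 ≡ 2092^2 = 4376464 ≡ 442
2094^8 ≡ 442^2 = 195364 ≡ 426
2094^16 ≡ 426^2 = 181476 ≡ 3343
2094^32 ≡ 3343^2 = 11175649 ≡ 324
2094^64 ≡ 324^2 = 104976 ≡ 785
2094^128 ≡ 785^2 = 616225 ≡ 1162
2094^256 ≡ 1162^2 = 1350244 ≡ 2483
2094^512 ≡ 2483^2 = 6165289 ≡ 1215
2094^1024 ≡ 1215^2 = 1476225 ≡ 746
2094^2048 ≡ 746^2 = 556516 ≡ 1951
3146 = 2048 + 1024 + 64 + 8 + 2, so 2094^3146 ≡ 1951·746·785·426·2092 ≡ 1865 (mod 3361)
3146^2 = 9897316 ≡ 2532
3146^4 ≡ 2532^2 = 6411024 ≡ 1597
3146^8 ≡ 1597^2 = 2550409 ≡ 2771
3146^16 ≡ 2771^2 = 7678441 ≡ 1917
3146^32 ≡ 1917^2 = 3674889 ≡ 1316
3146^64 ≡ 1316^2 = 1731856 ≡ 941
3146^128 ≡ 941^2 = 885481 ≡ 1538
3146^256 ≡ 1538^2 = 2365444 ≡ 2661
3146^512 ≡ 2661^2 = 7080921 ≡ 2655
3146^1024 ≡ 2655^2 = 7049025 ≡ 1008
3146^2048 ≡ 1008^2 = 1016064 ≡ 1042
2201 = 2048 + 128 + 16 + 8 + 1, so 3146^2201 ≡ 1042·1538·1917·2771·3146 ≡ 2255 (mod 3361)
1865·2255 = 4205575 ≡ 964 (mod 3361)
964 ≡ 964 (mod 3361), so the signature is genuine.

passes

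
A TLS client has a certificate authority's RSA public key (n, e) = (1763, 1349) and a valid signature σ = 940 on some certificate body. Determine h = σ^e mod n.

σ^2 ≡ 940^2 = 883600 ≡ 337
σ^4 ≡ 337^2 = 113569 ≡ 737
σ^8 ≡ 737^2 = 543169 ≡ 165
σ^16 ≡ 165^2 = 27225 ≡ 780
σ^32 ≡ 780^2 = 608400 ≡ 165
σ^64 ≡ 165^2 = 27225 ≡ 780
σ^128 ≡ 780^2 = 608400 ≡ 165
σ^256 ≡ 165^2 = 27225 ≡ 780
σ^512 ≡ 780^2 = 608400 ≡ 165
σ^1024 ≡ 165^2 = 27225 ≡ 780
1349 = 1024 + 256 + 64 + 4 + 1, so σ^1349 ≡ 780·780·780·737·940 ≡ 1684 (mod 1763)

1684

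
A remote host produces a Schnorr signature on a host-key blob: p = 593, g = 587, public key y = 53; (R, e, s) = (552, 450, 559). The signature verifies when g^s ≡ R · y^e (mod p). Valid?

no

g^s mod p:
587^559 mod 593 = 259
R · y^e mod p:
53^450 mod 593 = 30
552·30 = 16560 ≡ 549 (mod 593)
259 ≠ 549; the check fails.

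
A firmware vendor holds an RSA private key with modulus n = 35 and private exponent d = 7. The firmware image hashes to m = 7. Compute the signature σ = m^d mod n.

m^2 ≡ 7^2 = 49 ≡ 14
m^4 ≡ 14^2 = 196 ≡ 21
7 = 4 + 2 + 1, so m^7 ≡ 21·14·7 ≡ 28 (mod 35)

28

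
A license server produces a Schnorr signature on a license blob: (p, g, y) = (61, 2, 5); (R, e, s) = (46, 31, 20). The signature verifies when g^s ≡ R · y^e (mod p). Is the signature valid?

valid

g^s mod p:
2^20 mod 61 = 47
R · y^e mod p:
5^31 mod 61 = 5
46·5 = 230 ≡ 47 (mod 61)
47 ≡ 47 (mod 61); signature holds.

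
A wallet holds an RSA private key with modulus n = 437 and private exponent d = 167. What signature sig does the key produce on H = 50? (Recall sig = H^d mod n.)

407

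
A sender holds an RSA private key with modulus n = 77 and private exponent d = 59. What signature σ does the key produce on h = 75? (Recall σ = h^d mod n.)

38

Squares mod 77: h^1≡75, h^2≡4, h^4≡16, h^8≡25, h^16≡9, h^32≡4
59 = 32 + 16 + 8 + 2 + 1, so h^59 ≡ 4·9·25·4·75 ≡ 38 (mod 77)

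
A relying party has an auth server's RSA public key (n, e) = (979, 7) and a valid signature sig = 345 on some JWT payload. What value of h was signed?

sig^7 mod 979 = 269

269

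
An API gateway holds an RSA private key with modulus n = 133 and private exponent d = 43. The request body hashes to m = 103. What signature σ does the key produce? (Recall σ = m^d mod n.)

Squares mod 133: m^1≡103, m^2≡102, m^4≡30, m^8≡102, m^16≡30, m^32≡102
43 = 32 + 8 + 2 + 1, so m^43 ≡ 102·102·102·103 ≡ 103 (mod 133)

103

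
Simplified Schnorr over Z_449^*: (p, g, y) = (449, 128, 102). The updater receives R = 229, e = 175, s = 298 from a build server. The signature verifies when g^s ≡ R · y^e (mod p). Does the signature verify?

does not verify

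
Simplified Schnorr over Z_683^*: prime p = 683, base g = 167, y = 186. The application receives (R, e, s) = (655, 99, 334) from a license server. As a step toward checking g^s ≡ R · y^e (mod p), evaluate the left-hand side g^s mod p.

167^334 mod 683 = 604

604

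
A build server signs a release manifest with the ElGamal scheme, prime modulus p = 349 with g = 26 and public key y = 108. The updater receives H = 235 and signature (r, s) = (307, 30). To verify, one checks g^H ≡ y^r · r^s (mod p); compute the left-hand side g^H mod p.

Squares mod 349: 26^1≡26, 26^2≡327, 26^4≡135, 26^8≡77, 26^16≡345, 26^32≡16, 26^64≡256, 26^128≡273
235 = 128 + 64 + 32 + 8 + 2 + 1, so 26^235 ≡ 273·256·16·77·327·26 ≡ 207 (mod 349)

207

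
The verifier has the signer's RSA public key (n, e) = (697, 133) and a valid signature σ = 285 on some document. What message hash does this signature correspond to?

σ^133 mod 697 = 336

336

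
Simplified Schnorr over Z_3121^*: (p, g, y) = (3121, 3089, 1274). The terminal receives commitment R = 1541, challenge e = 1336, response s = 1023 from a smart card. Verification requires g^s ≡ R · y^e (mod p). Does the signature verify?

g^s mod p:
3089^2 = 9541921 ≡ 1024
3089^4 ≡ 1024^2 = 1048576 ≡ 3041
3089^8 ≡ 3041^2 = 9247681 ≡ 158
3089^16 ≡ 158^2 = 24964 ≡ 3117
3089^32 ≡ 3117^2 = 9715689 ≡ 16
3089^64 ≡ 16^2 = 256
3089^128 ≡ 256^2 = 65536 ≡ 3116
3089^256 ≡ 3116^2 = 9709456 ≡ 25
3089^512 ≡ 25^2 = 625
1023 = 512 + 256 + 128 + 64 + 32 + 16 + 8 + 4 + 2 + 1, so 3089^1023 ≡ 625·25·3116·256·16·3117·158·3041·1024·3089 ≡ 1935 (mod 3121)
R · y^e mod p:
1274^2 = 1623076 ≡ 156
1274^4 ≡ 156^2 = 24336 ≡ 2489
1274^8 ≡ 2489^2 = 6195121 ≡ 3057
1274^16 ≡ 3057^2 = 9345249 ≡ 975
1274^32 ≡ 975^2 = 950625 ≡ 1841
1274^64 ≡ 1841^2 = 3389281 ≡ 2996
1274^128 ≡ 2996^2 = 8976016 ≡ 20
1274^256 ≡ 20^2 = 400
1274^512 ≡ 400^2 = 160000 ≡ 829
1274^1024 ≡ 829^2 = 687241 ≡ 621
1336 = 1024 + 256 + 32 + 16 + 8, so 1274^1336 ≡ 621·400·1841·975·3057 ≡ 621 (mod 3121)
1541·621 = 956961 ≡ 1935 (mod 3121)
1935 ≡ 1935 (mod 3121); signature holds.

verifies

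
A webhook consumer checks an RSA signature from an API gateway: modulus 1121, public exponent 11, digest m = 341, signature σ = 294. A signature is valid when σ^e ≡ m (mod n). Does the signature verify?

does not verify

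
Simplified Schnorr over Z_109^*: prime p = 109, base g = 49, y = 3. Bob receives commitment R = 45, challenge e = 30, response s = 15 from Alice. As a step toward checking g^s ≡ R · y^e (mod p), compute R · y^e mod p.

16

3^30 mod 109 = 27
R · y^e ≡ 45·27 = 1215 ≡ 16 (mod 109)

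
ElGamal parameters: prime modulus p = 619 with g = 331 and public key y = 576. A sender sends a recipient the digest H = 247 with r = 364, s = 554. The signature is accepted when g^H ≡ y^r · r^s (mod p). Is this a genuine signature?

Left side g^H mod p:
Squares mod 619: 331^1≡331, 331^2≡617, 331^4≡4, 331^8≡16, 331^16≡256, 331^32≡541, 331^64≡513, 331^128≡94
247 = 128 + 64 + 32 + 16 + 4 + 2 + 1, so 331^247 ≡ 94·513·541·256·4·617·331 ≡ 292 (mod 619)
Right side y^r · r^s mod p:
Squares mod 619: 576^1≡576, 576^2≡611, 576^4≡64, 576^8≡382, 576^16≡459, 576^32≡221, 576^64≡559, 576^128≡505, 576^256≡616
364 = 256 + 64 + 32 + 8 + 4, so 576^364 ≡ 616·559·221·382·64 ≡ 209 (mod 619)
Squares mod 619: 364^1≡364, 364^2≡30, 364^4≡281, 364^8≡348, 364^16≡399, 364^32≡118, 364^64≡306, 364^128≡167, 364^256≡34, 364^512≡537
554 = 512 + 32 + 8 + 2, so 364^554 ≡ 537·118·348·30 ≡ 265 (mod 619)
209·265 = 55385 ≡ 294 (mod 619)
292 ≠ 294, so verification fails.

forged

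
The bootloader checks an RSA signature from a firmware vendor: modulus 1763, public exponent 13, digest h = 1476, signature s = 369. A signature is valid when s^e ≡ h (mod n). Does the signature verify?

verifies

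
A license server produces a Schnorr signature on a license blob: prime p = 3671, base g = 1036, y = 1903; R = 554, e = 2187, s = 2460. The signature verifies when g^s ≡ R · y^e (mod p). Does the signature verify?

g^s mod p:
1036^2460 mod 3671 = 2797
R · y^e mod p:
1903^2187 mod 3671 = 944
554·944 = 522976 ≡ 1694 (mod 3671)
2797 ≠ 1694; the check fails.

does not verify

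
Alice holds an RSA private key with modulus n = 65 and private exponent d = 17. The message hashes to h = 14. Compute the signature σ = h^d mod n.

14

h^17 mod 65 = 14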